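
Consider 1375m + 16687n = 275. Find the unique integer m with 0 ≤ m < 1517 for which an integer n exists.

gcd(1375, 16687) = 11 (Euclid: 16687 = 12·1375 + 187; 1375 = 7·187 + 66; 187 = 2·66 + 55; 66 = 1·55 + 11; 55 = 5·11 + 0), and 11 | 275.
Extended Euclid: 1375·(267) + 16687·(-22) = 11. Scale by 25: m₀ = 6675.
General solution m = m₀ + 1517t; reducing mod 1517 gives m = 607 (and n = -50).

607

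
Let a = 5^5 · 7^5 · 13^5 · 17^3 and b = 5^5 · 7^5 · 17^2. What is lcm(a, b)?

95808435277384375

max exponent per prime: 5^5 · 7^5 · 13^5 · 17^3 = 95808435277384375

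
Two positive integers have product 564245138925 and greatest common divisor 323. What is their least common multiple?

Since gcd(a,b)·lcm(a,b) = ab, lcm = 564245138925/323 = 1746888975.

1746888975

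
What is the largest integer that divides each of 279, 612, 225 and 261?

279 = 3² · 31; 612 = 2² · 3² · 17; 225 = 3² · 5²; 261 = 3² · 29
gcd takes min exponent of each prime: 3² = 9

9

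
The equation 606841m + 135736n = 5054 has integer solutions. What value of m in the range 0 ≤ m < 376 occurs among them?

238

Reduce mod 135736: 606841m ≡ 5054 (mod 135736). With g = gcd(606841, 135736) = 361 dividing 5054, divide through: 1681m ≡ 14 (mod 376).
Since gcd(1681, 376) = 1, m ≡ 14·(1681)⁻¹ ≡ 238 (mod 376). Smallest non-negative: 238.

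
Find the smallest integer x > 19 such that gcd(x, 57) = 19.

Multiples of 19 above 19: 19·2, 19·3, … . Need the cofactor coprime to 57/19 = 3.
Checking s = 2, 3, … the first with gcd(s, 3) = 1 is s = 2, giving 38.

38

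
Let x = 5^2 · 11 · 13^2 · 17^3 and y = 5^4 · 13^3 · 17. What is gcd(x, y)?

71825

min exponent per shared prime: 5^2 · 13^2 · 17 = 71825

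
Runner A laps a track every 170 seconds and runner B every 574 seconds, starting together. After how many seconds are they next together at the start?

170 = 2 · 5 · 17; 574 = 2 · 7 · 41
max exponents: 2 · 5 · 7 · 17 · 41 = 48790

48790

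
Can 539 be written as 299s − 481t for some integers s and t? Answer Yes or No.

No

By Bézout, 299s − 481t = 539 has integer solutions iff gcd(299, 481) | 539.
Euclid: 481 = 1·299 + 182; 299 = 1·182 + 117; 182 = 1·117 + 65; 117 = 1·65 + 52; 65 = 1·52 + 13; 52 = 4·13 + 0. gcd = 13; 539 mod 13 = 6. No.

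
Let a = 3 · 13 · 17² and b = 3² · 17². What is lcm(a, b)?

max exponent per prime: 3² · 13 · 17² = 33813

33813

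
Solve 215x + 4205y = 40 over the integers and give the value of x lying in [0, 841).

274

Euclid: 4205 = 19·215 + 120; 215 = 1·120 + 95; 120 = 1·95 + 25; 95 = 3·25 + 20; 25 = 1·20 + 5; 20 = 4·5 + 0 → gcd = 5; 40 = 5·8.
Back-substitution yields 215·(-176) + 4205·(9) = 5, so one solution is x = -176·8 = -1408, y = 9·8 = 72.
Solutions in x differ by 4205/5 = 841; the one in [0, 841) is -1408 mod 841 = 274.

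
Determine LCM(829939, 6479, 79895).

108186698345

lcm(829939, 6479) = 829939·6479/gcd = 5377174781/209 = 25728109
lcm(25728109, 79895) = 25728109·79895/gcd = 2055547268555/19 = 108186698345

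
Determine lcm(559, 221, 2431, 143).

104533

559 = 13 · 43; 221 = 13 · 17; 2431 = 11 · 13 · 17; 143 = 11 · 13
lcm takes max exponent of each prime: 11 · 13 · 17 · 43 = 104533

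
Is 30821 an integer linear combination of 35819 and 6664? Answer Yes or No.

gcd(35819, 6664): 35819 = 5·6664 + 2499; 6664 = 2·2499 + 1666; 2499 = 1·1666 + 833; 1666 = 2·833 + 0 → 833
833 divides 30821, so a solution exists.

Yes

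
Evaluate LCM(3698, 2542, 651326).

37333354994

3698 = 2 · 43²; 2542 = 2 · 31 · 41; 651326 = 2 · 13² · 41 · 47
lcm takes max exponent of each prime: 2 · 13² · 31 · 41 · 43² · 47 = 37333354994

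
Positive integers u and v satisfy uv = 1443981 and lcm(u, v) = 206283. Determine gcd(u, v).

7

gcd·lcm = product, so gcd = 1443981/206283 = 7.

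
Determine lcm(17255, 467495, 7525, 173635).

17255 = 5 · 7 · 17 · 29; 467495 = 5 · 7 · 19² · 37; 7525 = 5² · 7 · 43; 173635 = 5 · 7 · 11² · 41
lcm takes max exponent of each prime: 5² · 7 · 11² · 17 · 19² · 29 · 37 · 41 · 43 = 245828129456525

245828129456525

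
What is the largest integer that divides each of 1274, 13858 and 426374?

gcd(1274, 13858): 13858 = 10·1274 + 1118; 1274 = 1·1118 + 156; 1118 = 7·156 + 26; 156 = 6·26 + 0 → 26
gcd(26, 426374): 426374 = 16399·26 + 0 → 26

26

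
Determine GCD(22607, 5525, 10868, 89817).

22607 = 13 · 37 · 47; 5525 = 5² · 13 · 17; 10868 = 2² · 11 · 13 · 19; 89817 = 3 · 7² · 13 · 47
gcd takes min exponent of each prime: 13 = 13

13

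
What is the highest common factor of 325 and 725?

325 = 5² · 13
725 = 5² · 29
Common: 5² = 25

25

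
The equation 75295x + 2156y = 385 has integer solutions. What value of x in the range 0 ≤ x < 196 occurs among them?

Euclid: 75295 = 34·2156 + 1991; 2156 = 1·1991 + 165; 1991 = 12·165 + 11; 165 = 15·11 + 0 → gcd = 11; 385 = 11·35.
Back-substitution yields 75295·(13) + 2156·(-454) = 11, so one solution is x = 13·35 = 455, y = -454·35 = -15890.
Solutions in x differ by 2156/11 = 196; the one in [0, 196) is 455 mod 196 = 63.

63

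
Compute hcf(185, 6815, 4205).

gcd(185, 6815): 6815 = 36·185 + 155; 185 = 1·155 + 30; 155 = 5·30 + 5; 30 = 6·5 + 0 → 5
gcd(5, 4205): 4205 = 841·5 + 0 → 5

5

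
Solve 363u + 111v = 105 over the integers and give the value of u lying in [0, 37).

22

Euclid: 363 = 3·111 + 30; 111 = 3·30 + 21; 30 = 1·21 + 9; 21 = 2·9 + 3; 9 = 3·3 + 0 → gcd = 3; 105 = 3·35.
Back-substitution yields 363·(-11) + 111·(36) = 3, so one solution is u = -11·35 = -385, v = 36·35 = 1260.
Solutions in u differ by 111/3 = 37; the one in [0, 37) is -385 mod 37 = 22.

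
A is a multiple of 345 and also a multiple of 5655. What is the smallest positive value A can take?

130065

gcd first: 5655 = 16·345 + 135; 345 = 2·135 + 75; 135 = 1·75 + 60; 75 = 1·60 + 15; 60 = 4·15 + 0 → gcd = 15
lcm = 345·5655/gcd = 1950975/15 = 130065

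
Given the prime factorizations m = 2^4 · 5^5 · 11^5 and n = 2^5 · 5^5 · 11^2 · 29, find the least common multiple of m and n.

max exponent per prime: 2^5 · 5^5 · 11^5 · 29 = 467047900000

467047900000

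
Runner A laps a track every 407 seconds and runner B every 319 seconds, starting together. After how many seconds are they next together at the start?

gcd first: 407 = 1·319 + 88; 319 = 3·88 + 55; 88 = 1·55 + 33; 55 = 1·33 + 22; 33 = 1·22 + 11; 22 = 2·11 + 0 → gcd = 11
lcm = 407·319/gcd = 129833/11 = 11803

11803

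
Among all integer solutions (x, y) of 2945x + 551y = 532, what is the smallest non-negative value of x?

gcd(2945, 551) = 19 (Euclid: 2945 = 5·551 + 190; 551 = 2·190 + 171; 190 = 1·171 + 19; 171 = 9·19 + 0), and 19 | 532.
Extended Euclid: 2945·(3) + 551·(-16) = 19. Scale by 28: x₀ = 84.
General solution x = x₀ + 29t; reducing mod 29 gives x = 26 (and y = -138).

26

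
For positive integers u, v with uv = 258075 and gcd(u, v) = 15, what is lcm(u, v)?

17205

gcd·lcm = product, so lcm = 258075/15 = 17205.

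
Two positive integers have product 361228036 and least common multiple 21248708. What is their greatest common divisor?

17

From gcd × lcm = mn: gcd = 361228036 / 21248708 = 17.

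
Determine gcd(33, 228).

33 = 3 · 11
228 = 2² · 3 · 19
Common: 3 = 3

3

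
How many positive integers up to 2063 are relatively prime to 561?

1178

561 = 3·11·17. Inclusion–exclusion on these primes:
2063 − ⌊2063/3⌋ − ⌊2063/11⌋ − ⌊2063/17⌋ + ⌊2063/33⌋ + ⌊2063/51⌋ + ⌊2063/187⌋ − ⌊2063/561⌋ = 1178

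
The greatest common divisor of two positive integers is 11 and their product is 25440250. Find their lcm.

2312750

Since gcd(p,q)·lcm(p,q) = pq, lcm = 25440250/11 = 2312750.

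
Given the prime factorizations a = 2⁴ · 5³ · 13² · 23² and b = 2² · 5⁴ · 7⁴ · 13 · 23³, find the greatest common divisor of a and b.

min exponent per shared prime: 2² · 5³ · 13 · 23² = 3438500

3438500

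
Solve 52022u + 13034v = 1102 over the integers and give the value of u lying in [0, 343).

Euclid: 52022 = 3·13034 + 12920; 13034 = 1·12920 + 114; 12920 = 113·114 + 38; 114 = 3·38 + 0 → gcd = 38; 1102 = 38·29.
Back-substitution yields 52022·(114) + 13034·(-455) = 38, so one solution is u = 114·29 = 3306, v = -455·29 = -13195.
Solutions in u differ by 13034/38 = 343; the one in [0, 343) is 3306 mod 343 = 219.

219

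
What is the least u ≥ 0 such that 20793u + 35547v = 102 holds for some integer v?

6987

gcd(20793, 35547) = 3 (Euclid: 35547 = 1·20793 + 14754; 20793 = 1·14754 + 6039; 14754 = 2·6039 + 2676; 6039 = 2·2676 + 687; 2676 = 3·687 + 615; 687 = 1·615 + 72; 615 = 8·72 + 39; 72 = 1·39 + 33; 39 = 1·33 + 6; 33 = 5·6 + 3; 6 = 2·3 + 0), and 3 | 102.
Extended Euclid: 20793·(5433) + 35547·(-3178) = 3. Scale by 34: u₀ = 184722.
General solution u = u₀ + 11849t; reducing mod 11849 gives u = 6987 (and v = -4087).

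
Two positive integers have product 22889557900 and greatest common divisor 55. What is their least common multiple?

Since gcd(p,q)·lcm(p,q) = pq, lcm = 22889557900/55 = 416173780.

416173780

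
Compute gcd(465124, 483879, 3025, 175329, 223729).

gcd(465124, 483879): 483879 = 1·465124 + 18755; 465124 = 24·18755 + 15004; 18755 = 1·15004 + 3751; 15004 = 4·3751 + 0 → 3751
gcd(3751, 3025): 3751 = 1·3025 + 726; 3025 = 4·726 + 121; 726 = 6·121 + 0 → 121
gcd(121, 175329): 175329 = 1449·121 + 0 → 121
gcd(121, 223729): 223729 = 1849·121 + 0 → 121

121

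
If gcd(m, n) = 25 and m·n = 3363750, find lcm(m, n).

Since gcd(m,n)·lcm(m,n) = mn, lcm = 3363750/25 = 134550.

134550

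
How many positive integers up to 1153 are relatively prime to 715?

775

Prime factors of 715: 5, 11, 13. Count integers ≤ 1153 divisible by none of them.
By inclusion–exclusion: 1153 − ⌊1153/5⌋ − ⌊1153/11⌋ − ⌊1153/13⌋ + ⌊1153/55⌋ + ⌊1153/65⌋ + ⌊1153/143⌋ − ⌊1153/715⌋ = 775.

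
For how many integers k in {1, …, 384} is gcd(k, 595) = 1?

249

595 = 5·7·17. Inclusion–exclusion on these primes:
384 − ⌊384/5⌋ − ⌊384/7⌋ − ⌊384/17⌋ + ⌊384/35⌋ + ⌊384/85⌋ + ⌊384/119⌋ − ⌊384/595⌋ = 249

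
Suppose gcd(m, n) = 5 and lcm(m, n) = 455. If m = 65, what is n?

35

m·n = gcd·lcm = 5·455 = 2275, so n = 2275/65 = 35.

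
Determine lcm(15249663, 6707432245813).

gcd first: 6707432245813 = 439841·15249663 + 5222230; 15249663 = 2·5222230 + 4805203; 5222230 = 1·4805203 + 417027; 4805203 = 11·417027 + 217906; 417027 = 1·217906 + 199121; 217906 = 1·199121 + 18785; 199121 = 10·18785 + 11271; 18785 = 1·11271 + 7514; 11271 = 1·7514 + 3757; 7514 = 2·3757 + 0 → gcd = 3757
lcm = 15249663·6707432245813/gcd = 102286081343981411019/3757 = 27225467485754967

27225467485754967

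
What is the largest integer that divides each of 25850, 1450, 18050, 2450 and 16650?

25850 = 2 · 5² · 11 · 47; 1450 = 2 · 5² · 29; 18050 = 2 · 5² · 19²; 2450 = 2 · 5² · 7²; 16650 = 2 · 3² · 5² · 37
gcd takes min exponent of each prime: 2 · 5² = 50

50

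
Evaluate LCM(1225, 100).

gcd first: 1225 = 12·100 + 25; 100 = 4·25 + 0 → gcd = 25
lcm = 1225·100/gcd = 122500/25 = 4900

4900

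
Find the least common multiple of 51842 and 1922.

49820162

51842 = 2 · 7² · 23²; 1922 = 2 · 31²
max exponents: 2 · 7² · 23² · 31² = 49820162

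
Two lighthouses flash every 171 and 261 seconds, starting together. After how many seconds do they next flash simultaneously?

gcd first: 261 = 1·171 + 90; 171 = 1·90 + 81; 90 = 1·81 + 9; 81 = 9·9 + 0 → gcd = 9
lcm = 171·261/gcd = 44631/9 = 4959

4959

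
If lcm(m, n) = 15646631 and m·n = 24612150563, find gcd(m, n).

1573

From gcd × lcm = mn: gcd = 24612150563 / 15646631 = 1573.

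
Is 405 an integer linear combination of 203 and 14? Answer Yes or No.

gcd(203, 14): 203 = 14·14 + 7; 14 = 2·7 + 0 → 7
7 does not divide 405, so a solution does not exist.

No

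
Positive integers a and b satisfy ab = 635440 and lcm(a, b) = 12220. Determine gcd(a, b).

gcd·lcm = product, so gcd = 635440/12220 = 52.

52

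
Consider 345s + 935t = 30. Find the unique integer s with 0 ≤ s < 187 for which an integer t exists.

57

Euclid: 935 = 2·345 + 245; 345 = 1·245 + 100; 245 = 2·100 + 45; 100 = 2·45 + 10; 45 = 4·10 + 5; 10 = 2·5 + 0 → gcd = 5; 30 = 5·6.
Back-substitution yields 345·(-84) + 935·(31) = 5, so one solution is s = -84·6 = -504, t = 31·6 = 186.
Solutions in s differ by 935/5 = 187; the one in [0, 187) is -504 mod 187 = 57.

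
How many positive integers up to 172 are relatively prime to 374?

374 = 2·11·17. Inclusion–exclusion on these primes:
172 − ⌊172/2⌋ − ⌊172/11⌋ − ⌊172/17⌋ + ⌊172/22⌋ + ⌊172/34⌋ + ⌊172/187⌋ − ⌊172/374⌋ = 73

73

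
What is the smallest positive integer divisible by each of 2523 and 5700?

gcd first: 5700 = 2·2523 + 654; 2523 = 3·654 + 561; 654 = 1·561 + 93; 561 = 6·93 + 3; 93 = 31·3 + 0 → gcd = 3
lcm = 2523·5700/gcd = 14381100/3 = 4793700

4793700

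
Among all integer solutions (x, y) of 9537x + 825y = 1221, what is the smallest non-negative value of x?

8

Euclid: 9537 = 11·825 + 462; 825 = 1·462 + 363; 462 = 1·363 + 99; 363 = 3·99 + 66; 99 = 1·66 + 33; 66 = 2·33 + 0 → gcd = 33; 1221 = 33·37.
Back-substitution yields 9537·(9) + 825·(-104) = 33, so one solution is x = 9·37 = 333, y = -104·37 = -3848.
Solutions in x differ by 825/33 = 25; the one in [0, 25) is 333 mod 25 = 8.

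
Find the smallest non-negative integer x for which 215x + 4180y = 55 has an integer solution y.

253

Reduce mod 4180: 215x ≡ 55 (mod 4180). With g = gcd(215, 4180) = 5 dividing 55, divide through: 43x ≡ 11 (mod 836).
Since gcd(43, 836) = 1, x ≡ 11·(43)⁻¹ ≡ 253 (mod 836). Smallest non-negative: 253.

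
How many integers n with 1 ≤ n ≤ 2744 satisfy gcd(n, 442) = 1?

Prime factors of 442: 2, 13, 17. Count integers ≤ 2744 divisible by none of them.
By inclusion–exclusion: 2744 − ⌊2744/2⌋ − ⌊2744/13⌋ − ⌊2744/17⌋ + ⌊2744/26⌋ + ⌊2744/34⌋ + ⌊2744/221⌋ − ⌊2744/442⌋ = 1191.

1191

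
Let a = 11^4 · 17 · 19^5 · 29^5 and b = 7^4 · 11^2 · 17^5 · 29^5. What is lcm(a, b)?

2534927260683862295404886887

max exponent per prime: 7^4 · 11^4 · 17^5 · 19^5 · 29^5 = 2534927260683862295404886887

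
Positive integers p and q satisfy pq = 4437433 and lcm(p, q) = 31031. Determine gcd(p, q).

143

From gcd × lcm = pq: gcd = 4437433 / 31031 = 143.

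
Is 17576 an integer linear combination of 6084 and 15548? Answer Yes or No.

Yes

By Bézout, 6084s + 15548t = 17576 has integer solutions iff gcd(6084, 15548) | 17576.
Euclid: 15548 = 2·6084 + 3380; 6084 = 1·3380 + 2704; 3380 = 1·2704 + 676; 2704 = 4·676 + 0. gcd = 676; 17576 mod 676 = 0. Yes.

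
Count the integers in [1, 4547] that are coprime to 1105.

1105 = 5·13·17. Inclusion–exclusion on these primes:
4547 − ⌊4547/5⌋ − ⌊4547/13⌋ − ⌊4547/17⌋ + ⌊4547/65⌋ + ⌊4547/85⌋ + ⌊4547/221⌋ − ⌊4547/1105⌋ = 3160

3160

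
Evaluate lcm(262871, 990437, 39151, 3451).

2187875333

262871 = 7 · 17 · 47²; 990437 = 7² · 17 · 29 · 41; 39151 = 7² · 17 · 47; 3451 = 7 · 17 · 29
lcm takes max exponent of each prime: 7² · 17 · 29 · 41 · 47² = 2187875333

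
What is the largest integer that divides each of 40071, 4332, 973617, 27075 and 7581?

1083

40071 = 3 · 19² · 37; 4332 = 2² · 3 · 19²; 973617 = 3 · 19² · 29 · 31; 27075 = 3 · 5² · 19²; 7581 = 3 · 7 · 19²
gcd takes min exponent of each prime: 3 · 19² = 1083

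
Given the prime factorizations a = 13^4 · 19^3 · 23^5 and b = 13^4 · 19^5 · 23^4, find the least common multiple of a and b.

max exponent per prime: 13^4 · 19^5 · 23^5 = 455177298650197877

455177298650197877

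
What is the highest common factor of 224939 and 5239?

224939 = 11³ · 13²
5239 = 13² · 31
Common: 13² = 169

169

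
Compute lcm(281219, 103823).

29197000237

281219 = 19³ · 41; 103823 = 47³
max exponents: 19³ · 41 · 47³ = 29197000237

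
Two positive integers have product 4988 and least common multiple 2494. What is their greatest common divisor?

From gcd × lcm = ab: gcd = 4988 / 2494 = 2.

2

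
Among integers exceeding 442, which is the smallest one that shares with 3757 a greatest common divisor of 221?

663

Multiples of 221 above 442: 221·3, 221·4, … . Need the cofactor coprime to 3757/221 = 17.
Checking s = 3, 4, … the first with gcd(s, 17) = 1 is s = 3, giving 663.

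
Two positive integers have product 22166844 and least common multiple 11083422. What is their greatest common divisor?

gcd·lcm = product, so gcd = 22166844/11083422 = 2.

2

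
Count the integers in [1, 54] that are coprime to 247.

48

247 = 13·19. Inclusion–exclusion on these primes:
54 − ⌊54/13⌋ − ⌊54/19⌋ + ⌊54/247⌋ = 48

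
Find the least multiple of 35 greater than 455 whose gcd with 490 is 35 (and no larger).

Multiples of 35 above 455: 35·14, 35·15, … . Need the cofactor coprime to 490/35 = 14.
Checking s = 14, 15, … the first with gcd(s, 14) = 1 is s = 15, giving 525.

525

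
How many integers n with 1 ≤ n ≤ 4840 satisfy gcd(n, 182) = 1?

182 = 2·7·13. Inclusion–exclusion on these primes:
4840 − ⌊4840/2⌋ − ⌊4840/7⌋ − ⌊4840/13⌋ + ⌊4840/14⌋ + ⌊4840/26⌋ + ⌊4840/91⌋ − ⌊4840/182⌋ = 1915

1915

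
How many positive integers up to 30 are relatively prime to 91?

24

Prime factors of 91: 7, 13. Count integers ≤ 30 divisible by none of them.
By inclusion–exclusion: 30 − ⌊30/7⌋ − ⌊30/13⌋ + ⌊30/91⌋ = 24.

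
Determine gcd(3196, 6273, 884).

17

3196 = 2² · 17 · 47; 6273 = 3² · 17 · 41; 884 = 2² · 13 · 17
gcd takes min exponent of each prime: 17 = 17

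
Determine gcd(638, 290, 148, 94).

638 = 2 · 11 · 29; 290 = 2 · 5 · 29; 148 = 2² · 37; 94 = 2 · 47
gcd takes min exponent of each prime: 2 = 2

2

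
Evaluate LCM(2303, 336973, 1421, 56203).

2303 = 7² · 47; 336973 = 7² · 13 · 23²; 1421 = 7² · 29; 56203 = 7² · 31 · 37
lcm takes max exponent of each prime: 7² · 13 · 23² · 29 · 31 · 37 · 47 = 526810446253

526810446253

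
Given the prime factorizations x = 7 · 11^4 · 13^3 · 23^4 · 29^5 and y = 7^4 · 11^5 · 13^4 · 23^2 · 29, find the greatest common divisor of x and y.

min exponent per shared prime: 7 · 11^4 · 13^3 · 23^2 · 29 = 3454239988199

3454239988199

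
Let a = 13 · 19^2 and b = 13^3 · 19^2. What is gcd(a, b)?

min exponent per shared prime: 13 · 19^2 = 4693

4693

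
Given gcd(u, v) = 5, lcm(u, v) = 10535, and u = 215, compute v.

u·v = gcd·lcm = 5·10535 = 52675, so v = 52675/215 = 245.

245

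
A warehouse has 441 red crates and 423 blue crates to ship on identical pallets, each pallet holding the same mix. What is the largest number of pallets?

9

Euclid: 441 = 1·423 + 18; 423 = 23·18 + 9; 18 = 2·9 + 0. Last nonzero remainder: 9.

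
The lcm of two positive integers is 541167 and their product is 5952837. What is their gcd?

gcd·lcm = product, so gcd = 5952837/541167 = 11.

11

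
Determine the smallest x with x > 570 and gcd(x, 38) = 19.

38 = 19·2. Any x with gcd(x, 38) = 19 is a multiple of 19, say 19s, with s coprime to 2.
Need s > 570/19, so s ≥ 31. First s ≥ 31 with gcd(s, 2) = 1 is s = 31. Thus x = 19·31 = 589.

589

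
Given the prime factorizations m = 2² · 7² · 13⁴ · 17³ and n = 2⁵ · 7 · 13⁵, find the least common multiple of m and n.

max exponent per prime: 2⁵ · 7² · 13⁵ · 17³ = 2860286814112

2860286814112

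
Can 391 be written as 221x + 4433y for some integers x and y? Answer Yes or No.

By Bézout, 221x + 4433y = 391 has integer solutions iff gcd(221, 4433) | 391.
Euclid: 4433 = 20·221 + 13; 221 = 17·13 + 0. gcd = 13; 391 mod 13 = 1. No.

No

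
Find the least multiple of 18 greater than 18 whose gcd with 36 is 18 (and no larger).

Multiples of 18 above 18: 18·2, 18·3, … . Need the cofactor coprime to 36/18 = 2.
Checking s = 2, 3, … the first with gcd(s, 2) = 1 is s = 3, giving 54.

54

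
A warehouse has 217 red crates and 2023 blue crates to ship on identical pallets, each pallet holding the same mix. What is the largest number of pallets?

Euclid: 2023 = 9·217 + 70; 217 = 3·70 + 7; 70 = 10·7 + 0. Last nonzero remainder: 7.

7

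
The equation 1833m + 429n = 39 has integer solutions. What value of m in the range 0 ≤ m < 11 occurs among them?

Euclid: 1833 = 4·429 + 117; 429 = 3·117 + 78; 117 = 1·78 + 39; 78 = 2·39 + 0 → gcd = 39; 39 = 39·1.
Back-substitution yields 1833·(4) + 429·(-17) = 39, so one solution is m = 4·1 = 4, n = -17·1 = -17.
Solutions in m differ by 429/39 = 11; the one in [0, 11) is 4 mod 11 = 4.

4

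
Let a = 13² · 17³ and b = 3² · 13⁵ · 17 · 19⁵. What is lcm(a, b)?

max exponent per prime: 3² · 13⁵ · 17³ · 19⁵ = 40651262679351519

40651262679351519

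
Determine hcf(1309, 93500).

1309 = 7 · 11 · 17
93500 = 2² · 5³ · 11 · 17
Common: 11 · 17 = 187

187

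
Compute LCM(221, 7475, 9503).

221 = 13 · 17; 7475 = 5² · 13 · 23; 9503 = 13 · 17 · 43
lcm takes max exponent of each prime: 5² · 13 · 17 · 23 · 43 = 5464225

5464225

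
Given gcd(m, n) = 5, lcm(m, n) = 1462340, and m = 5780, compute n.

1265

m·n = gcd·lcm = 5·1462340 = 7311700, so n = 7311700/5780 = 1265.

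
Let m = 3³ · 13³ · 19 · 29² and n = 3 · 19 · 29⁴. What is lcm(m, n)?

797148831141

max exponent per prime: 3³ · 13³ · 19 · 29⁴ = 797148831141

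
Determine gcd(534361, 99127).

Euclid: 534361 = 5·99127 + 38726; 99127 = 2·38726 + 21675; 38726 = 1·21675 + 17051; 21675 = 1·17051 + 4624; 17051 = 3·4624 + 3179; 4624 = 1·3179 + 1445; 3179 = 2·1445 + 289; 1445 = 5·289 + 0. Last nonzero remainder: 289.

289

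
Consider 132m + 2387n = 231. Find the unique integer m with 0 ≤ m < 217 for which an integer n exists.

Reduce mod 2387: 132m ≡ 231 (mod 2387). With g = gcd(132, 2387) = 11 dividing 231, divide through: 12m ≡ 21 (mod 217).
Since gcd(12, 217) = 1, m ≡ 21·(12)⁻¹ ≡ 56 (mod 217). Smallest non-negative: 56.

56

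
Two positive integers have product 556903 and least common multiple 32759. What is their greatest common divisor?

gcd·lcm = product, so gcd = 556903/32759 = 17.

17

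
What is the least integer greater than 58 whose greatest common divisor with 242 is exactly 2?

242 = 2·121. Any t with gcd(t, 242) = 2 is a multiple of 2, say 2s, with s coprime to 121.
Need s > 58/2, so s ≥ 30. First s ≥ 30 with gcd(s, 121) = 1 is s = 30. Thus t = 2·30 = 60.

60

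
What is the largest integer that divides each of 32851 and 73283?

Euclid: 73283 = 2·32851 + 7581; 32851 = 4·7581 + 2527; 7581 = 3·2527 + 0. Last nonzero remainder: 2527.

2527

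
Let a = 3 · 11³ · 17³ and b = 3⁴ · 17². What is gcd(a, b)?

min exponent per shared prime: 3 · 17² = 867

867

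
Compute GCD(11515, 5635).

11515 = 5 · 7² · 47
5635 = 5 · 7² · 23
Common: 5 · 7² = 245

245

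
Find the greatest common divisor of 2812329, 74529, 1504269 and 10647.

1521

gcd(2812329, 74529): 2812329 = 37·74529 + 54756; 74529 = 1·54756 + 19773; 54756 = 2·19773 + 15210; 19773 = 1·15210 + 4563; 15210 = 3·4563 + 1521; 4563 = 3·1521 + 0 → 1521
gcd(1521, 1504269): 1504269 = 989·1521 + 0 → 1521
gcd(1521, 10647): 10647 = 7·1521 + 0 → 1521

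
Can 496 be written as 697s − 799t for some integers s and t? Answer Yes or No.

By Bézout, 697s − 799t = 496 has integer solutions iff gcd(697, 799) | 496.
Euclid: 799 = 1·697 + 102; 697 = 6·102 + 85; 102 = 1·85 + 17; 85 = 5·17 + 0. gcd = 17; 496 mod 17 = 3. No.

No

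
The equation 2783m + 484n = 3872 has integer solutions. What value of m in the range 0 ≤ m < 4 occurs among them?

0

Reduce mod 484: 2783m ≡ 3872 (mod 484). With g = gcd(2783, 484) = 121 dividing 3872, divide through: 23m ≡ 32 (mod 4).
Since gcd(23, 4) = 1, m ≡ 32·(23)⁻¹ ≡ 0 (mod 4). Smallest non-negative: 0.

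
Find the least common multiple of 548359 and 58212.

gcd first: 548359 = 9·58212 + 24451; 58212 = 2·24451 + 9310; 24451 = 2·9310 + 5831; 9310 = 1·5831 + 3479; 5831 = 1·3479 + 2352; 3479 = 1·2352 + 1127; 2352 = 2·1127 + 98; 1127 = 11·98 + 49; 98 = 2·49 + 0 → gcd = 49
lcm = 548359·58212/gcd = 31921074108/49 = 651450492

651450492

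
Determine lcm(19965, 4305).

19965 = 3 · 5 · 11³; 4305 = 3 · 5 · 7 · 41
max exponents: 3 · 5 · 7 · 11³ · 41 = 5729955

5729955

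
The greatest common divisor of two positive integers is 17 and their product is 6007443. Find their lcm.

353379

gcd·lcm = product, so lcm = 6007443/17 = 353379.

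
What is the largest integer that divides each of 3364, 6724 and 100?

gcd(3364, 6724): 6724 = 1·3364 + 3360; 3364 = 1·3360 + 4; 3360 = 840·4 + 0 → 4
gcd(4, 100): 100 = 25·4 + 0 → 4

4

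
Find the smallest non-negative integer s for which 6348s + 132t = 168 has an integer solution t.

gcd(6348, 132) = 12 (Euclid: 6348 = 48·132 + 12; 132 = 11·12 + 0), and 12 | 168.
Extended Euclid: 6348·(1) + 132·(-48) = 12. Scale by 14: s₀ = 14.
General solution s = s₀ + 11k; reducing mod 11 gives s = 3 (and t = -143).

3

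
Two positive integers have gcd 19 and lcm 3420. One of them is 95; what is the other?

684

Using ab = gcd(a,b)·lcm(a,b) = 19·3420 = 64980, we get b = 64980/95 = 684.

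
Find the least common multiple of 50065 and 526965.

277710555

gcd first: 526965 = 10·50065 + 26315; 50065 = 1·26315 + 23750; 26315 = 1·23750 + 2565; 23750 = 9·2565 + 665; 2565 = 3·665 + 570; 665 = 1·570 + 95; 570 = 6·95 + 0 → gcd = 95
lcm = 50065·526965/gcd = 26382502725/95 = 277710555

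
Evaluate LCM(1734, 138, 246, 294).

lcm(1734, 138) = 1734·138/gcd = 239292/6 = 39882
lcm(39882, 246) = 39882·246/gcd = 9810972/6 = 1635162
lcm(1635162, 294) = 1635162·294/gcd = 480737628/6 = 80122938

80122938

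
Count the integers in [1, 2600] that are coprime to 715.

1746

Prime factors of 715: 5, 11, 13. Count integers ≤ 2600 divisible by none of them.
By inclusion–exclusion: 2600 − ⌊2600/5⌋ − ⌊2600/11⌋ − ⌊2600/13⌋ + ⌊2600/55⌋ + ⌊2600/65⌋ + ⌊2600/143⌋ − ⌊2600/715⌋ = 1746.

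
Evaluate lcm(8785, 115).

202055

gcd first: 8785 = 76·115 + 45; 115 = 2·45 + 25; 45 = 1·25 + 20; 25 = 1·20 + 5; 20 = 4·5 + 0 → gcd = 5
lcm = 8785·115/gcd = 1010275/5 = 202055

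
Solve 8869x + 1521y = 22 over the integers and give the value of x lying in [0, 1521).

Reduce mod 1521: 8869x ≡ 22 (mod 1521). With g = gcd(8869, 1521) = 1 dividing 22, divide through: 8869x ≡ 22 (mod 1521).
Since gcd(8869, 1521) = 1, x ≡ 22·(8869)⁻¹ ≡ 1225 (mod 1521). Smallest non-negative: 1225.

1225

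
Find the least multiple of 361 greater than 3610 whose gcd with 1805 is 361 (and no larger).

3971

Multiples of 361 above 3610: 361·11, 361·12, … . Need the cofactor coprime to 1805/361 = 5.
Checking s = 11, 12, … the first with gcd(s, 5) = 1 is s = 11, giving 3971.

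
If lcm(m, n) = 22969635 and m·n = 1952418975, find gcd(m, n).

85

gcd·lcm = product, so gcd = 1952418975/22969635 = 85.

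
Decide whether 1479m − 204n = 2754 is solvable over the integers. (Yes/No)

gcd(1479, 204): 1479 = 7·204 + 51; 204 = 4·51 + 0 → 51
51 divides 2754, so a solution exists.

Yes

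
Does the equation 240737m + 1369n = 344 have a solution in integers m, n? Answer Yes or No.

By Bézout, 240737m + 1369n = 344 has integer solutions iff gcd(240737, 1369) | 344.
Euclid: 240737 = 175·1369 + 1162; 1369 = 1·1162 + 207; 1162 = 5·207 + 127; 207 = 1·127 + 80; 127 = 1·80 + 47; 80 = 1·47 + 33; 47 = 1·33 + 14; 33 = 2·14 + 5; 14 = 2·5 + 4; 5 = 1·4 + 1; 4 = 4·1 + 0. gcd = 1; 344 mod 1 = 0. Yes.

Yes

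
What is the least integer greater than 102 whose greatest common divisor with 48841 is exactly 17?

gcd(t, 48841) = 17 forces 17 | t; write t = 17s. Then gcd(17s, 17·2873) = 17·gcd(s, 2873), so need gcd(s, 2873) = 1.
17s > 102 gives s ≥ 7. The least s ≥ 7 coprime to 2873 is 7, so t = 17·7 = 119.

119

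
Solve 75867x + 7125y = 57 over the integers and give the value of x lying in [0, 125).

Reduce mod 7125: 75867x ≡ 57 (mod 7125). With g = gcd(75867, 7125) = 57 dividing 57, divide through: 1331x ≡ 1 (mod 125).
Since gcd(1331, 125) = 1, x ≡ 1·(1331)⁻¹ ≡ 71 (mod 125). Smallest non-negative: 71.

71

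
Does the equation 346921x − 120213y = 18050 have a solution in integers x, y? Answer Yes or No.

By Bézout, 346921x − 120213y = 18050 has integer solutions iff gcd(346921, 120213) | 18050.
Euclid: 346921 = 2·120213 + 106495; 120213 = 1·106495 + 13718; 106495 = 7·13718 + 10469; 13718 = 1·10469 + 3249; 10469 = 3·3249 + 722; 3249 = 4·722 + 361; 722 = 2·361 + 0. gcd = 361; 18050 mod 361 = 0. Yes.

Yes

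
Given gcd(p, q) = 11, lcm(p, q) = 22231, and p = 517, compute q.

473

p·q = gcd·lcm = 11·22231 = 244541, so q = 244541/517 = 473.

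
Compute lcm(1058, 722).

381938

gcd first: 1058 = 1·722 + 336; 722 = 2·336 + 50; 336 = 6·50 + 36; 50 = 1·36 + 14; 36 = 2·14 + 8; 14 = 1·8 + 6; 8 = 1·6 + 2; 6 = 3·2 + 0 → gcd = 2
lcm = 1058·722/gcd = 763876/2 = 381938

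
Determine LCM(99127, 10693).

gcd first: 99127 = 9·10693 + 2890; 10693 = 3·2890 + 2023; 2890 = 1·2023 + 867; 2023 = 2·867 + 289; 867 = 3·289 + 0 → gcd = 289
lcm = 99127·10693/gcd = 1059965011/289 = 3667699

3667699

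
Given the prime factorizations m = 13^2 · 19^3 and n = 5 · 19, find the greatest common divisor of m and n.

min exponent per shared prime: 19 = 19

19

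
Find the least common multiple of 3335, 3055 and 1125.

458479125

3335 = 5 · 23 · 29; 3055 = 5 · 13 · 47; 1125 = 3² · 5³
lcm takes max exponent of each prime: 3² · 5³ · 13 · 23 · 29 · 47 = 458479125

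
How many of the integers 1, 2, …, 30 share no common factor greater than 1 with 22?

14

Prime factors of 22: 2, 11. Count integers ≤ 30 divisible by none of them.
By inclusion–exclusion: 30 − ⌊30/2⌋ − ⌊30/11⌋ + ⌊30/22⌋ = 14.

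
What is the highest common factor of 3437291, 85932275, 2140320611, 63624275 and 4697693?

1859

3437291 = 11 · 13² · 43²; 85932275 = 5² · 11 · 13² · 43²; 2140320611 = 11 · 13² · 29² · 37²; 63624275 = 5² · 11 · 13² · 37²; 4697693 = 7 · 11 · 13² · 19²
gcd takes min exponent of each prime: 11 · 13² = 1859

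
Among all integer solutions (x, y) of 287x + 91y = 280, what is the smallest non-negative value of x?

gcd(287, 91) = 7 (Euclid: 287 = 3·91 + 14; 91 = 6·14 + 7; 14 = 2·7 + 0), and 7 | 280.
Extended Euclid: 287·(-6) + 91·(19) = 7. Scale by 40: x₀ = -240.
General solution x = x₀ + 13t; reducing mod 13 gives x = 7 (and y = -19).

7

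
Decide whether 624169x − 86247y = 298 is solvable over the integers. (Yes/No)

No

By Bézout, 624169x − 86247y = 298 has integer solutions iff gcd(624169, 86247) | 298.
Euclid: 624169 = 7·86247 + 20440; 86247 = 4·20440 + 4487; 20440 = 4·4487 + 2492; 4487 = 1·2492 + 1995; 2492 = 1·1995 + 497; 1995 = 4·497 + 7; 497 = 71·7 + 0. gcd = 7; 298 mod 7 = 4. No.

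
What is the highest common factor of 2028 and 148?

4

2028 = 2² · 3 · 13²
148 = 2² · 37
Common: 2² = 4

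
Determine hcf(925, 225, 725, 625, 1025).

25

925 = 5² · 37; 225 = 3² · 5²; 725 = 5² · 29; 625 = 5⁴; 1025 = 5² · 41
gcd takes min exponent of each prime: 5² = 25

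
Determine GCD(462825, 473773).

462825 = 3² · 5² · 11² · 17
473773 = 17 · 29 · 31²
Common: 17 = 17

17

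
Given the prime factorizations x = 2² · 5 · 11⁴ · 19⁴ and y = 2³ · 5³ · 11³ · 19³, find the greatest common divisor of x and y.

182586580

min exponent per shared prime: 2² · 5 · 11³ · 19³ = 182586580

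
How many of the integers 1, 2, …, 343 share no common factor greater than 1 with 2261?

261

2261 = 7·17·19. Inclusion–exclusion on these primes:
343 − ⌊343/7⌋ − ⌊343/17⌋ − ⌊343/19⌋ + ⌊343/119⌋ + ⌊343/133⌋ + ⌊343/323⌋ − ⌊343/2261⌋ = 261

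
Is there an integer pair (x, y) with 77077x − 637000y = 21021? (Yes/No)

gcd(77077, 637000): 637000 = 8·77077 + 20384; 77077 = 3·20384 + 15925; 20384 = 1·15925 + 4459; 15925 = 3·4459 + 2548; 4459 = 1·2548 + 1911; 2548 = 1·1911 + 637; 1911 = 3·637 + 0 → 637
637 divides 21021, so a solution exists.

Yes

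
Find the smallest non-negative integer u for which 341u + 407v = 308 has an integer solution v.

Reduce mod 407: 341u ≡ 308 (mod 407). With g = gcd(341, 407) = 11 dividing 308, divide through: 31u ≡ 28 (mod 37).
Since gcd(31, 37) = 1, u ≡ 28·(31)⁻¹ ≡ 20 (mod 37). Smallest non-negative: 20.

20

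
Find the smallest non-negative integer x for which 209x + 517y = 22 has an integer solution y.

10

Reduce mod 517: 209x ≡ 22 (mod 517). With g = gcd(209, 517) = 11 dividing 22, divide through: 19x ≡ 2 (mod 47).
Since gcd(19, 47) = 1, x ≡ 2·(19)⁻¹ ≡ 10 (mod 47). Smallest non-negative: 10.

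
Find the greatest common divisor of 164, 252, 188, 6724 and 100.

4

gcd(164, 252): 252 = 1·164 + 88; 164 = 1·88 + 76; 88 = 1·76 + 12; 76 = 6·12 + 4; 12 = 3·4 + 0 → 4
gcd(4, 188): 188 = 47·4 + 0 → 4
gcd(4, 6724): 6724 = 1681·4 + 0 → 4
gcd(4, 100): 100 = 25·4 + 0 → 4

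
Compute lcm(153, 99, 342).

153 = 3² · 17; 99 = 3² · 11; 342 = 2 · 3² · 19
lcm takes max exponent of each prime: 2 · 3² · 11 · 17 · 19 = 63954

63954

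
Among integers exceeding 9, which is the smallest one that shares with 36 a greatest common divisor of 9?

27

gcd(x, 36) = 9 forces 9 | x; write x = 9s. Then gcd(9s, 9·4) = 9·gcd(s, 4), so need gcd(s, 4) = 1.
9s > 9 gives s ≥ 2. The least s ≥ 2 coprime to 4 is 3, so x = 9·3 = 27.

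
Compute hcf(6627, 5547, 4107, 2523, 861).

3

gcd(6627, 5547): 6627 = 1·5547 + 1080; 5547 = 5·1080 + 147; 1080 = 7·147 + 51; 147 = 2·51 + 45; 51 = 1·45 + 6; 45 = 7·6 + 3; 6 = 2·3 + 0 → 3
gcd(3, 4107): 4107 = 1369·3 + 0 → 3
gcd(3, 2523): 2523 = 841·3 + 0 → 3
gcd(3, 861): 861 = 287·3 + 0 → 3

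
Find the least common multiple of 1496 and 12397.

1685992

1496 = 2³ · 11 · 17; 12397 = 7² · 11 · 23
max exponents: 2³ · 7² · 11 · 17 · 23 = 1685992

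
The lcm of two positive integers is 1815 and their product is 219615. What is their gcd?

gcd·lcm = product, so gcd = 219615/1815 = 121.

121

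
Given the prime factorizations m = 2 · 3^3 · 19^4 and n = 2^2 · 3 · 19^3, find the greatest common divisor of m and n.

41154

min exponent per shared prime: 2 · 3 · 19^3 = 41154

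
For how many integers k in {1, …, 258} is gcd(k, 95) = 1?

95 = 5·19. Inclusion–exclusion on these primes:
258 − ⌊258/5⌋ − ⌊258/19⌋ + ⌊258/95⌋ = 196

196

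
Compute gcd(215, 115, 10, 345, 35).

215 = 5 · 43; 115 = 5 · 23; 10 = 2 · 5; 345 = 3 · 5 · 23; 35 = 5 · 7
gcd takes min exponent of each prime: 5 = 5

5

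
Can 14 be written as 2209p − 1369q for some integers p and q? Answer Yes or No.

gcd(2209, 1369): 2209 = 1·1369 + 840; 1369 = 1·840 + 529; 840 = 1·529 + 311; 529 = 1·311 + 218; 311 = 1·218 + 93; 218 = 2·93 + 32; 93 = 2·32 + 29; 32 = 1·29 + 3; 29 = 9·3 + 2; 3 = 1·2 + 1; 2 = 2·1 + 0 → 1
1 divides 14, so a solution exists.

Yes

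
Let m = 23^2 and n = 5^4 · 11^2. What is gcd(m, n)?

min exponent per shared prime: (none) = 1

1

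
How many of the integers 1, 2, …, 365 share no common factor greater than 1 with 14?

157

Prime factors of 14: 2, 7. Count integers ≤ 365 divisible by none of them.
By inclusion–exclusion: 365 − ⌊365/2⌋ − ⌊365/7⌋ + ⌊365/14⌋ = 157.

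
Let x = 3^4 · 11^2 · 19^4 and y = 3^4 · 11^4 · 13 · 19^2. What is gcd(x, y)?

min exponent per shared prime: 3^4 · 11^2 · 19^2 = 3538161

3538161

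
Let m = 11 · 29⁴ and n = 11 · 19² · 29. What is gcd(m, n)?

319

min exponent per shared prime: 11 · 29 = 319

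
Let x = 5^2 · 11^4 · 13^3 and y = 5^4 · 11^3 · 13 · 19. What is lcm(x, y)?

max exponent per prime: 5^4 · 11^4 · 13^3 · 19 = 381974539375

381974539375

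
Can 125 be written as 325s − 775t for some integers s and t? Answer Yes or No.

By Bézout, 325s − 775t = 125 has integer solutions iff gcd(325, 775) | 125.
Euclid: 775 = 2·325 + 125; 325 = 2·125 + 75; 125 = 1·75 + 50; 75 = 1·50 + 25; 50 = 2·25 + 0. gcd = 25; 125 mod 25 = 0. Yes.

Yes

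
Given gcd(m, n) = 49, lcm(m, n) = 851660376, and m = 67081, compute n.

Using mn = gcd(m,n)·lcm(m,n) = 49·851660376 = 41731358424, we get n = 41731358424/67081 = 622104.

622104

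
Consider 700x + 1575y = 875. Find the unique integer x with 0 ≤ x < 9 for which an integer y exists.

8

Reduce mod 1575: 700x ≡ 875 (mod 1575). With g = gcd(700, 1575) = 175 dividing 875, divide through: 4x ≡ 5 (mod 9).
Since gcd(4, 9) = 1, x ≡ 5·(4)⁻¹ ≡ 8 (mod 9). Smallest non-negative: 8.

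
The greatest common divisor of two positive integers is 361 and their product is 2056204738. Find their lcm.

5695858

For any two positive integers, gcd × lcm equals their product. Hence lcm = 2056204738 / 361 = 5695858.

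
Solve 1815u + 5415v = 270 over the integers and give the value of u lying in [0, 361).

27

Euclid: 5415 = 2·1815 + 1785; 1815 = 1·1785 + 30; 1785 = 59·30 + 15; 30 = 2·15 + 0 → gcd = 15; 270 = 15·18.
Back-substitution yields 1815·(-179) + 5415·(60) = 15, so one solution is u = -179·18 = -3222, v = 60·18 = 1080.
Solutions in u differ by 5415/15 = 361; the one in [0, 361) is -3222 mod 361 = 27.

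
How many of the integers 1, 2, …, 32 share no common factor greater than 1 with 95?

25

95 = 5·19. Inclusion–exclusion on these primes:
32 − ⌊32/5⌋ − ⌊32/19⌋ + ⌊32/95⌋ = 25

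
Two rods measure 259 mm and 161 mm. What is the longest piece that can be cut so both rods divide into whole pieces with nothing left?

7

259 = 7 · 37
161 = 7 · 23
Common: 7 = 7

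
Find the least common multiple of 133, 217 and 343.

202027

133 = 7 · 19; 217 = 7 · 31; 343 = 7³
lcm takes max exponent of each prime: 7³ · 19 · 31 = 202027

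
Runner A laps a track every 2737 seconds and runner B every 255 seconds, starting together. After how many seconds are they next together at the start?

gcd first: 2737 = 10·255 + 187; 255 = 1·187 + 68; 187 = 2·68 + 51; 68 = 1·51 + 17; 51 = 3·17 + 0 → gcd = 17
lcm = 2737·255/gcd = 697935/17 = 41055

41055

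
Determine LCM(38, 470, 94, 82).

38 = 2 · 19; 470 = 2 · 5 · 47; 94 = 2 · 47; 82 = 2 · 41
lcm takes max exponent of each prime: 2 · 5 · 19 · 41 · 47 = 366130

366130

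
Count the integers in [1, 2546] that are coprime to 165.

165 = 3·5·11. Inclusion–exclusion on these primes:
2546 − ⌊2546/3⌋ − ⌊2546/5⌋ − ⌊2546/11⌋ + ⌊2546/15⌋ + ⌊2546/33⌋ + ⌊2546/55⌋ − ⌊2546/165⌋ = 1235

1235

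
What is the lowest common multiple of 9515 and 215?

gcd first: 9515 = 44·215 + 55; 215 = 3·55 + 50; 55 = 1·50 + 5; 50 = 10·5 + 0 → gcd = 5
lcm = 9515·215/gcd = 2045725/5 = 409145

409145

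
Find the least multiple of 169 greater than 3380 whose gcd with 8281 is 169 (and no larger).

Multiples of 169 above 3380: 169·21, 169·22, … . Need the cofactor coprime to 8281/169 = 49.
Checking s = 21, 22, … the first with gcd(s, 49) = 1 is s = 22, giving 3718.

3718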